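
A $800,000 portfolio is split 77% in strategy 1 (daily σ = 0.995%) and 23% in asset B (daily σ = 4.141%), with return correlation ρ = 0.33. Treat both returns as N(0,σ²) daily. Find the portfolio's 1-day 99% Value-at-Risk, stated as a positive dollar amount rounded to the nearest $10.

$26,160

σ_p² = 0.77²·0.995² + 0.23²·4.141² + 2·0.33·0.77·0.23·0.995·4.141 = 1.9757 (%²).
σ_p = √1.9757 = 1.406%.
At 99%, z = 2.326.
VaR = 2.326 × 1.406% = 3.270%; on $800,000 that is $26,160.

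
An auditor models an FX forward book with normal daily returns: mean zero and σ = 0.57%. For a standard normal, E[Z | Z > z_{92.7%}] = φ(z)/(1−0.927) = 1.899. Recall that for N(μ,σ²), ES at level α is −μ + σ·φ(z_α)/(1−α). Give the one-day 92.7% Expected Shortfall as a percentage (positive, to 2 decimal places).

1.08%

ES = 0.57% × 1.899 = 1.082%.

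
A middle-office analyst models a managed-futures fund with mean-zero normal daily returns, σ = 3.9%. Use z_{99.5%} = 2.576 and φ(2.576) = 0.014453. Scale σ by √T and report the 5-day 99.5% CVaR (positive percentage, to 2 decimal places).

25.21%

σ_{5d} = 3.9% × √5 = 8.721%.
ES multiplier = φ(z)/(1−α) = 0.014453/0.005 = 2.891.
ES = 8.721% × 2.891 = 25.212%.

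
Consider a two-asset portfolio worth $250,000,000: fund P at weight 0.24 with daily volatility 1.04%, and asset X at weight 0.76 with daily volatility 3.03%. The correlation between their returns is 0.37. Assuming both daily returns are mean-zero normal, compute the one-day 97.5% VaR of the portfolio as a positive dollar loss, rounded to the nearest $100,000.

$11,800,000

σ_p² = 0.24²·1.04² + 0.76²·3.03² + 2·0.37·0.24·0.76·1.04·3.03 = 5.7905 (%²).
σ_p = √5.7905 = 2.406%.
At 97.5%, z = 1.960.
VaR = 1.960 × 2.406% = 4.716%; on $250,000,000 that is $11,790,000.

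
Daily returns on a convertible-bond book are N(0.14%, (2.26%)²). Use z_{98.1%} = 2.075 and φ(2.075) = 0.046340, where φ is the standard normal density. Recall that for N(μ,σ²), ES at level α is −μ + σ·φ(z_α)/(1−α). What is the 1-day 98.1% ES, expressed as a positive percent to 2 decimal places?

Tail multiplier: φ(z)/(1−α) = 0.046340 / 0.019 = 2.439.
ES = −(0.14%) + 2.26% × 2.439 = 5.372%.

5.37%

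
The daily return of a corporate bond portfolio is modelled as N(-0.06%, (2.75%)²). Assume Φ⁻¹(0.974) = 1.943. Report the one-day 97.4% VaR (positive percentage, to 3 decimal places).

VaR = −μ + z·σ = −(-0.06%) + 1.943 × 2.75% = 5.403%.

5.403%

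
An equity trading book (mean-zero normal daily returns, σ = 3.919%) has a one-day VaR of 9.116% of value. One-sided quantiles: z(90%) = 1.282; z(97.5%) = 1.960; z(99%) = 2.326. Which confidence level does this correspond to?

99%

Implied z = VaR/σ = 9.116 / 3.919 = 2.326.
This matches z(99%) = 2.326.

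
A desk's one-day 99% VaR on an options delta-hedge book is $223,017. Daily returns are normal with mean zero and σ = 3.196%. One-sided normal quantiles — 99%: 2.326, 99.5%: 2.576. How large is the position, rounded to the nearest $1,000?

$3,000,000

VaR as a fraction of value: z·σ = 2.326 × 3.196% = 7.4339%.
Position = $223,017 / 0.074339 = $3,000,002.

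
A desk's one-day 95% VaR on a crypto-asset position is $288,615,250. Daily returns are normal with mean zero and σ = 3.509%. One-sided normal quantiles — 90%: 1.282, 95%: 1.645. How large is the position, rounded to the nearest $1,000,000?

VaR as a fraction of value: z·σ = 1.645 × 3.509% = 5.77231%.
Position = $288,615,250 / 0.057723 = $5,000,000,000.

$5,000,000,000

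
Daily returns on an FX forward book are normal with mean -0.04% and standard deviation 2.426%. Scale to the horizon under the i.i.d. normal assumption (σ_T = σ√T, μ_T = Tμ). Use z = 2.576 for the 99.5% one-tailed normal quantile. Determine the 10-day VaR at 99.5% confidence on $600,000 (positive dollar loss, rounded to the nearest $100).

$121,000

σ_{10d} = 2.426% × √10 = 7.672%; μ_{10d} = 10 × -0.04% = -0.400%.
VaR = −(-0.400%) + 2.576 × 7.672% = 20.163%.
On $600,000: 0.20163 × $600,000 = $120,978.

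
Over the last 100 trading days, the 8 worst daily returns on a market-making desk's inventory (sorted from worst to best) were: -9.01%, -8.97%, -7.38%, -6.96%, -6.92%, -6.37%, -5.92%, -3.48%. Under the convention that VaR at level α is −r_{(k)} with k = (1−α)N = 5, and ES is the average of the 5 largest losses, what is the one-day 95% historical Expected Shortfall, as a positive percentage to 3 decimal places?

The 5 worst returns sum to -39.24%.
ES = −(-39.24%) / 5 = 7.848%.

7.848%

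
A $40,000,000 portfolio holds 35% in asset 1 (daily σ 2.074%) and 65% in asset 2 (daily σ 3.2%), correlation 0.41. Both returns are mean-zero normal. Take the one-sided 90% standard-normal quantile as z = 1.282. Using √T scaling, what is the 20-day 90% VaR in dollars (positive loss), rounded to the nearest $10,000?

σ_p = √(0.35²·2.074² + 0.65²·3.2² + 2·0.41·0.35·0.65·2.074·3.2) = 2.468%.
σ_{20d} = 2.468% × √20 = 11.037%.
VaR = 1.282 × 11.037% = 14.149%; on $40,000,000 that is $5,659,600.

$5,660,000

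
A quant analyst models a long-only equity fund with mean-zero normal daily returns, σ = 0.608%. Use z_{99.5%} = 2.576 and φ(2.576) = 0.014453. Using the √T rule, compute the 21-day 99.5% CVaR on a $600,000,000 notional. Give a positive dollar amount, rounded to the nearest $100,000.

σ_{21d} = 0.608% × √21 = 2.786%.
ES multiplier = φ(z)/(1−α) = 0.014453/0.005 = 2.891.
ES = 2.786% × 2.891 = 8.054%; on $600,000,000: $48,324,000.

$48,300,000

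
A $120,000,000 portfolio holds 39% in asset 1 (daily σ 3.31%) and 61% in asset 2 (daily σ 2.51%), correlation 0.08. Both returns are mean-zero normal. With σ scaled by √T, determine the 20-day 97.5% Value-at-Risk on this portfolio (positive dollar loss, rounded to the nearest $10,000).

$21,880,000

σ_p = √(0.39²·3.31² + 0.61²·2.51² + 2·0.08·0.39·0.61·3.31·2.51) = 2.080%.
σ_{20d} = 2.080% × √20 = 9.302%.
z(97.5%) = 1.960.
VaR = 1.960 × 9.302% = 18.232%; on $120,000,000 that is $21,878,400.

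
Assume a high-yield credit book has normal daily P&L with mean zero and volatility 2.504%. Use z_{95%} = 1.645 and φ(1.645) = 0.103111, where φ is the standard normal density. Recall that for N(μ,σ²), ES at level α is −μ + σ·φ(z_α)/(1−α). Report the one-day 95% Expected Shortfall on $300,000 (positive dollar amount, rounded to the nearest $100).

$15,500

Tail multiplier: φ(z)/(1−α) = 0.103111 / 0.05 = 2.062.
ES = 2.504% × 2.062 = 5.163%.
On $300,000: 0.05163 × $300,000 = $15,489.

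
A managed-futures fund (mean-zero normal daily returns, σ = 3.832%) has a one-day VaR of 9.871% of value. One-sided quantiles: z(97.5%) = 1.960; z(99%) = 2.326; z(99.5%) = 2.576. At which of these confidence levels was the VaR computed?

Implied z = VaR/σ = 9.871 / 3.832 = 2.576.
This matches z(99.5%) = 2.576.

99.5%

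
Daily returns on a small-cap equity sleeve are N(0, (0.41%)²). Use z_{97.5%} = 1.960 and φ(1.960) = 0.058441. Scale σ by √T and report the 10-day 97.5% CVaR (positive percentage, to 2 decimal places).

σ_{10d} = 0.41% × √10 = 1.297%.
ES multiplier = φ(z)/(1−α) = 0.058441/0.025 = 2.338.
ES = 1.297% × 2.338 = 3.032%.

3.03%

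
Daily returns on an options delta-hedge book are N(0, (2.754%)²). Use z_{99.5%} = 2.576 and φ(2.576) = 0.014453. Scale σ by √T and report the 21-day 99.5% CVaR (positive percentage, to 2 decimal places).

36.48%

σ_{21d} = 2.754% × √21 = 12.620%.
ES multiplier = φ(z)/(1−α) = 0.014453/0.005 = 2.891.
ES = 12.620% × 2.891 = 36.484%.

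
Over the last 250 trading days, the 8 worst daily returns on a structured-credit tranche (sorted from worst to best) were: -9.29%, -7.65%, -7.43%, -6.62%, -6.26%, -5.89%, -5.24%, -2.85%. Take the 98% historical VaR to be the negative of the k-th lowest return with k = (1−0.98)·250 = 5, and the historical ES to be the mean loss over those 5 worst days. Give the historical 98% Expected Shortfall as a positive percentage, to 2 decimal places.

The 5 worst returns sum to -37.25%.
ES = −(-37.25%) / 5 = 7.45%.

7.45%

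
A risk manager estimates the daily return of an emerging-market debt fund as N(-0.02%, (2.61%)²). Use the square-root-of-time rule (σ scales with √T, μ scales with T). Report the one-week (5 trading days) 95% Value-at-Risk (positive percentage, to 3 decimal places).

At 95%, z = 1.645.
σ_{5d} = 2.61% × √5 = 5.836%; μ_{5d} = 5 × -0.02% = -0.100%.
VaR = −(-0.100%) + 1.645 × 5.836% = 9.700%.

9.700%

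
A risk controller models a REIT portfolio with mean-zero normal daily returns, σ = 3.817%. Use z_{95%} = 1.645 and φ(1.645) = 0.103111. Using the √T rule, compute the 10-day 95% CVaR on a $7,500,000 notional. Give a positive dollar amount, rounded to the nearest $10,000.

σ_{10d} = 3.817% × √10 = 12.070%.
ES multiplier = φ(z)/(1−α) = 0.103111/0.05 = 2.062.
ES = 12.070% × 2.062 = 24.888%; on $7,500,000: $1,866,600.

$1,870,000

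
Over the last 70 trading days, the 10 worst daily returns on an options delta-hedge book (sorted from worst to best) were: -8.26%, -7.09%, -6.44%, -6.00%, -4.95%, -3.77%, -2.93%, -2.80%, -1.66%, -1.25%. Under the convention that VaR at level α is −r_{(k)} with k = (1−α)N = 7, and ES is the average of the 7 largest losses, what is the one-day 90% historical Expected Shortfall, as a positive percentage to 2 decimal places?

5.63%

The 7 worst returns sum to -39.44%.
ES = −(-39.44%) / 7 = 5.6342…% ≈ 5.63%.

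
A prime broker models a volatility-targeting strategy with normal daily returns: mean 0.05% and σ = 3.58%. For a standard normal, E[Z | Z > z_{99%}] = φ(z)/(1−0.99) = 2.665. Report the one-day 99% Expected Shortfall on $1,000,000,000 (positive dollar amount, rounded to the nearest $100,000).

$94,900,000

ES = −(0.05%) + 3.58% × 2.665 = 9.491%.
On $1,000,000,000: 0.09491 × $1,000,000,000 = $94,910,000.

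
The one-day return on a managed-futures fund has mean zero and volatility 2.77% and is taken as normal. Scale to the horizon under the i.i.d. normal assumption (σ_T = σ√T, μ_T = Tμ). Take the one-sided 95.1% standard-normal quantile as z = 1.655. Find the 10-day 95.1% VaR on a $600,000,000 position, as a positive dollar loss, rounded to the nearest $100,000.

$87,000,000

σ_{10d} = 2.77% × √10 = 8.760%.
VaR = 1.655 × 8.760% = 14.498%.
On $600,000,000: 0.14498 × $600,000,000 = $86,988,000.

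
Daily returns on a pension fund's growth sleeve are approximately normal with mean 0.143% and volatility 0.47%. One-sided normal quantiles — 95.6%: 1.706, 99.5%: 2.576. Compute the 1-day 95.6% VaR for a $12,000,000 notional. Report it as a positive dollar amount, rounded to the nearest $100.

VaR = −μ + z·σ = −(0.143%) + 1.706 × 0.47% = 0.659%.
On $12,000,000: 0.00659 × $12,000,000 = $79,080.

$79,100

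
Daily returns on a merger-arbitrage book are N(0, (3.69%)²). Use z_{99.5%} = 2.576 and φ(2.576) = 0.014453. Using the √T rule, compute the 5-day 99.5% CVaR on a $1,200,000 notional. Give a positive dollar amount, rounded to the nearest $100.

$286,200

σ_{5d} = 3.69% × √5 = 8.251%.
ES multiplier = φ(z)/(1−α) = 0.014453/0.005 = 2.891.
ES = 8.251% × 2.891 = 23.854%; on $1,200,000: $286,248.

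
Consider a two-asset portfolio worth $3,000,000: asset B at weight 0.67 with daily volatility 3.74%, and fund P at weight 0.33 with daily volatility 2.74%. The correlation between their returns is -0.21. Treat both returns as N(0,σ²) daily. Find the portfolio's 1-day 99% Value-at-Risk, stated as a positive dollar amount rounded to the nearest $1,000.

σ_p² = 0.67²·3.74² + 0.33²·2.74² + 2·-0.21·0.67·0.33·3.74·2.74 = 6.1450 (%²).
σ_p = √6.1450 = 2.479%.
At 99%, z = 2.326.
VaR = 2.326 × 2.479% = 5.766%; on $3,000,000 that is $172,980.

$173,000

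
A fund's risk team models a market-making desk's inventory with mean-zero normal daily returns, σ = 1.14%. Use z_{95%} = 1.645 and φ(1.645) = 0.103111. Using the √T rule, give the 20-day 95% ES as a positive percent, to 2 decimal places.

σ_{20d} = 1.14% × √20 = 5.098%.
ES multiplier = φ(z)/(1−α) = 0.103111/0.05 = 2.062.
ES = 5.098% × 2.062 = 10.512%.

10.51%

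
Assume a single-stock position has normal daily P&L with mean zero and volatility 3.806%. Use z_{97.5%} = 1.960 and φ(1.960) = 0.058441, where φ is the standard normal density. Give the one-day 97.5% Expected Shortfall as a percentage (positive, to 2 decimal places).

8.90%

Tail multiplier: φ(z)/(1−α) = 0.058441 / 0.025 = 2.338.
ES = 3.806% × 2.338 = 8.898%.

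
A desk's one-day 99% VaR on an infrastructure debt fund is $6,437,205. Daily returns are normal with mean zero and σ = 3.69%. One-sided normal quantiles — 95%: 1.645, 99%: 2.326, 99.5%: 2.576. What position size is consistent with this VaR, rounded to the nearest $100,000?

$75,000,000

VaR as a fraction of value: z·σ = 2.326 × 3.69% = 8.58294%.
Position = $6,437,205 / 0.0858294 = $75,000,000.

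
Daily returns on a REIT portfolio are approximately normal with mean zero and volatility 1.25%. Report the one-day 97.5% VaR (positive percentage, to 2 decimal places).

2.45%

At 97.5% one-sided, z = 1.960.
VaR = z·σ = 1.960 × 1.25% = 2.450%.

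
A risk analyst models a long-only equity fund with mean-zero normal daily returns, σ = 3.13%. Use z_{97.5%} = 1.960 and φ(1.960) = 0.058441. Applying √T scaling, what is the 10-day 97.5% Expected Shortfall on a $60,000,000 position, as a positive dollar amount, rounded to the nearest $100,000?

σ_{10d} = 3.13% × √10 = 9.898%.
ES multiplier = φ(z)/(1−α) = 0.058441/0.025 = 2.338.
ES = 9.898% × 2.338 = 23.142%; on $60,000,000: $13,885,200.

$13,900,000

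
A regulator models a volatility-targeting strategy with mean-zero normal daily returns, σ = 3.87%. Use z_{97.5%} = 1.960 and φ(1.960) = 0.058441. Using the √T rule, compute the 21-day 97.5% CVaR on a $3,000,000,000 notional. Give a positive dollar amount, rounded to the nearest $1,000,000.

$1,244,000,000

σ_{21d} = 3.87% × √21 = 17.735%.
ES multiplier = φ(z)/(1−α) = 0.058441/0.025 = 2.338.
ES = 17.735% × 2.338 = 41.464%; on $3,000,000,000: $1,243,920,000.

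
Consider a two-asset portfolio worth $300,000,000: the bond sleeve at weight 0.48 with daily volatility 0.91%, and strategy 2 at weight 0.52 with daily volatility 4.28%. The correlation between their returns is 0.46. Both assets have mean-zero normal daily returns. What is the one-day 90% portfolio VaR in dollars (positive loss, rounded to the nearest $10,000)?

σ_p² = 0.48²·0.91² + 0.52²·4.28² + 2·0.46·0.48·0.52·0.91·4.28 = 6.0385 (%²).
σ_p = √6.0385 = 2.457%.
At 90%, z = 1.282.
VaR = 1.282 × 2.457% = 3.150%; on $300,000,000 that is $9,450,000.

$9,450,000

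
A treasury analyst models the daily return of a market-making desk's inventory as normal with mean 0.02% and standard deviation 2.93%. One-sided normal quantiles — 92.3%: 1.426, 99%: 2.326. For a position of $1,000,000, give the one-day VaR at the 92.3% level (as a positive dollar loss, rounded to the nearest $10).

VaR = −μ + z·σ = −(0.02%) + 1.426 × 2.93% = 4.158%.
On $1,000,000: 0.04158 × $1,000,000 = $41,580.

$41,580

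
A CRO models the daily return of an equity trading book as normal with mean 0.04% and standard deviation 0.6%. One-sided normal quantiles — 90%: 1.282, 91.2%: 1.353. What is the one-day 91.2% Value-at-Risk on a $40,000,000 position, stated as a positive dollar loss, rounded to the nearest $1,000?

VaR = −μ + z·σ = −(0.04%) + 1.353 × 0.6% = 0.772%.
On $40,000,000: 0.00772 × $40,000,000 = $308,800.

$309,000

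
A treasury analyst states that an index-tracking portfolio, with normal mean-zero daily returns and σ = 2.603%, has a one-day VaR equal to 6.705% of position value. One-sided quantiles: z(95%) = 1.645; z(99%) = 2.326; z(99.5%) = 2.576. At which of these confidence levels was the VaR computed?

Implied z = VaR/σ = 6.705 / 2.603 = 2.576.
This matches z(99.5%) = 2.576.

99.5%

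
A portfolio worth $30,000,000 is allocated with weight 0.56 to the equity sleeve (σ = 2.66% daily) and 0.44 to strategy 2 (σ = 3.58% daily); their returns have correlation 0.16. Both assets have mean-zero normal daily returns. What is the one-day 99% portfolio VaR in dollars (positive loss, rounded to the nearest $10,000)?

σ_p² = 0.56²·2.66² + 0.44²·3.58² + 2·0.16·0.56·0.44·2.66·3.58 = 5.4510 (%²).
σ_p = √5.4510 = 2.335%.
At 99%, z = 2.326.
VaR = 2.326 × 2.335% = 5.431%; on $30,000,000 that is $1,629,300.

$1,630,000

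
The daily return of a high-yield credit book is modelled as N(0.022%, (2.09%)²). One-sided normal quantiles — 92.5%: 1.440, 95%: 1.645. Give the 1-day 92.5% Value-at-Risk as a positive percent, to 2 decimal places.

2.99%

VaR = −μ + z·σ = −(0.022%) + 1.440 × 2.09% = 2.988%.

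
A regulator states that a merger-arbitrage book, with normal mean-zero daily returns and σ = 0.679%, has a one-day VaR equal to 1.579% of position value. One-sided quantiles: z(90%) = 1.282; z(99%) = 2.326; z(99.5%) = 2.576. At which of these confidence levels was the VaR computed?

Implied z = VaR/σ = 1.579 / 0.679 = 2.325.
This matches z(99%) = 2.326.

99%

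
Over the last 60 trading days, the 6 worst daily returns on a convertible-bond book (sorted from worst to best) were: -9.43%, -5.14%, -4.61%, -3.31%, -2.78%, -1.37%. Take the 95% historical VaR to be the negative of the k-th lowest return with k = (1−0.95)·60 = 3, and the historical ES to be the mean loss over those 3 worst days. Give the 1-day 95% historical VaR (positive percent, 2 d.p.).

k = 3; the 3rd lowest return is -4.61%, so VaR = 4.61%.

4.61%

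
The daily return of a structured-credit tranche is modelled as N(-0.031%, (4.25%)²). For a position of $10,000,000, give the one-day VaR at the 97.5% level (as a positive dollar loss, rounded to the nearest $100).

$836,100

At 97.5% one-sided, z = 1.960.
VaR = −μ + z·σ = −(-0.031%) + 1.960 × 4.25% = 8.361%.
On $10,000,000: 0.08361 × $10,000,000 = $836,100.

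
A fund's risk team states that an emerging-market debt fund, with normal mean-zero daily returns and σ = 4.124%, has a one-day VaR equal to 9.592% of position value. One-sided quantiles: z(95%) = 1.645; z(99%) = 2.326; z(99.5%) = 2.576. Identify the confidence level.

Implied z = VaR/σ = 9.592 / 4.124 = 2.326.
This matches z(99%) = 2.326.

99%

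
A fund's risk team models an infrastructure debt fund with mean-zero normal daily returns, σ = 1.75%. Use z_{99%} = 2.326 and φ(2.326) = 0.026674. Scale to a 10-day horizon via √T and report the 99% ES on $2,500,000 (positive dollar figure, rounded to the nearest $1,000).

σ_{10d} = 1.75% × √10 = 5.534%.
ES multiplier = φ(z)/(1−α) = 0.026674/0.01 = 2.667.
ES = 5.534% × 2.667 = 14.759%; on $2,500,000: $368,975.

$369,000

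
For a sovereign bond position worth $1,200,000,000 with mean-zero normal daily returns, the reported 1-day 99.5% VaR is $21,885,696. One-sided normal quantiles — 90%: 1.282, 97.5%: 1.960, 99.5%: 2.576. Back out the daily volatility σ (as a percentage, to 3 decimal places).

VaR as a fraction: $21,885,696 / $1,200,000,000 = 1.824%.
σ = VaR / z = 1.824% / 2.576 = 0.708%.

0.708%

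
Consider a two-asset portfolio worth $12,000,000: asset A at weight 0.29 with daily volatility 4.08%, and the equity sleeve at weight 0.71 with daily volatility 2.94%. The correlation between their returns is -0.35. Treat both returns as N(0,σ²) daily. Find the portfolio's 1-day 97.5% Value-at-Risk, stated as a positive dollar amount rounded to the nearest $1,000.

σ_p² = 0.29²·4.08² + 0.71²·2.94² + 2·-0.35·0.29·0.71·4.08·2.94 = 4.0283 (%²).
σ_p = √4.0283 = 2.007%.
At 97.5%, z = 1.960.
VaR = 1.960 × 2.007% = 3.934%; on $12,000,000 that is $472,080.

$472,000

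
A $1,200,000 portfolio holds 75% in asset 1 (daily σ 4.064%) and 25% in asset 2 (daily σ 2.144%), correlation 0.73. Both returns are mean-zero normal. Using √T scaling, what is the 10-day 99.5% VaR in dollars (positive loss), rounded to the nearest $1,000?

$338,000

σ_p = √(0.75²·4.064² + 0.25²·2.144² + 2·0.73·0.75·0.25·4.064·2.144) = 3.459%.
σ_{10d} = 3.459% × √10 = 10.938%.
z(99.5%) = 2.576.
VaR = 2.576 × 10.938% = 28.176%; on $1,200,000 that is $338,112.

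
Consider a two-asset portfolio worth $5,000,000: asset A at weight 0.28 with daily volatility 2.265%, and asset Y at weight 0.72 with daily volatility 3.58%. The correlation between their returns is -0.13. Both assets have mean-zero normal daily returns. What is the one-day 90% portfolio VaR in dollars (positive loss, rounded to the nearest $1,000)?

σ_p² = 0.28²·2.265² + 0.72²·3.58² + 2·-0.13·0.28·0.72·2.265·3.58 = 6.6212 (%²).
σ_p = √6.6212 = 2.573%.
At 90%, z = 1.282.
VaR = 1.282 × 2.573% = 3.299%; on $5,000,000 that is $164,950.

$165,000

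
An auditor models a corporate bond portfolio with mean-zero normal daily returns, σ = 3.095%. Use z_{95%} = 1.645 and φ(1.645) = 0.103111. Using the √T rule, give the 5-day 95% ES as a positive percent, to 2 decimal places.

σ_{5d} = 3.095% × √5 = 6.921%.
ES multiplier = φ(z)/(1−α) = 0.103111/0.05 = 2.062.
ES = 6.921% × 2.062 = 14.271%.

14.27%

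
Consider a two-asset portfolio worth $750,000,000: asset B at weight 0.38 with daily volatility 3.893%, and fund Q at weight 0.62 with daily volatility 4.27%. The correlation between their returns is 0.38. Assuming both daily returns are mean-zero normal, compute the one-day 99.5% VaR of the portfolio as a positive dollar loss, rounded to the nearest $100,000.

σ_p² = 0.38²·3.893² + 0.62²·4.27² + 2·0.38·0.38·0.62·3.893·4.27 = 12.1736 (%²).
σ_p = √12.1736 = 3.489%.
At 99.5%, z = 2.576.
VaR = 2.576 × 3.489% = 8.988%; on $750,000,000 that is $67,410,000.

$67,400,000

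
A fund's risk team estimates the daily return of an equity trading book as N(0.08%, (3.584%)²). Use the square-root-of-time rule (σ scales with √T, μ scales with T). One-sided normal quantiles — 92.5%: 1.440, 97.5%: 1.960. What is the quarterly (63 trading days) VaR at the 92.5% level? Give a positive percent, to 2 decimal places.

35.92%

σ_{63d} = 3.584% × √63 = 28.447%; μ_{63d} = 63 × 0.08% = 5.040%.
VaR = −(5.040%) + 1.440 × 28.447% = 35.924%.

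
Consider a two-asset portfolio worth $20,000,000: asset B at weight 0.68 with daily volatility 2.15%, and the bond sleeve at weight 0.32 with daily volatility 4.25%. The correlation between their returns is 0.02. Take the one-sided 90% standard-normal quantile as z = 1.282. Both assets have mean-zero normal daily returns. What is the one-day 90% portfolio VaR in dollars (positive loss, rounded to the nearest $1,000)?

σ_p² = 0.68²·2.15² + 0.32²·4.25² + 2·0.02·0.68·0.32·2.15·4.25 = 4.0666 (%²).
σ_p = √4.0666 = 2.017%.
VaR = 1.282 × 2.017% = 2.586%; on $20,000,000 that is $517,200.

$517,000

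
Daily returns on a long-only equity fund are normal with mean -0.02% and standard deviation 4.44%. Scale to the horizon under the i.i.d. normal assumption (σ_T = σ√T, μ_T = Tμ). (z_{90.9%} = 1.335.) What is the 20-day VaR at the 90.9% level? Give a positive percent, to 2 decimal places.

σ_{20d} = 4.44% × √20 = 19.856%; μ_{20d} = 20 × -0.02% = -0.400%.
VaR = −(-0.400%) + 1.335 × 19.856% = 26.908%.

26.91%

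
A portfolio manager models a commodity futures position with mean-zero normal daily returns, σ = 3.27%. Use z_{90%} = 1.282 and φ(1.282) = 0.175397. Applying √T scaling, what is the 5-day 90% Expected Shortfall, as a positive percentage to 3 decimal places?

σ_{5d} = 3.27% × √5 = 7.312%.
ES multiplier = φ(z)/(1−α) = 0.175397/0.1 = 1.754.
ES = 7.312% × 1.754 = 12.825%.

12.825%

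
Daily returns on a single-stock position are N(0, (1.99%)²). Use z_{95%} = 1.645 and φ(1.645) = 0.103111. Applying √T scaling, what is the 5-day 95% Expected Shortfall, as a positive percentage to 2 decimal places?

σ_{5d} = 1.99% × √5 = 4.450%.
ES multiplier = φ(z)/(1−α) = 0.103111/0.05 = 2.062.
ES = 4.450% × 2.062 = 9.176%.

9.18%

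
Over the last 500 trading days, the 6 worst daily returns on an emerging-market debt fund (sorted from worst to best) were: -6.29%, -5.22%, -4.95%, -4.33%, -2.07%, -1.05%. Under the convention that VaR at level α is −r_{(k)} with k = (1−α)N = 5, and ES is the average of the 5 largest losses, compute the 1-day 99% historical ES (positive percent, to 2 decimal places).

4.57%

The 5 worst returns sum to -22.86%.
ES = −(-22.86%) / 5 = 4.572% ≈ 4.57%.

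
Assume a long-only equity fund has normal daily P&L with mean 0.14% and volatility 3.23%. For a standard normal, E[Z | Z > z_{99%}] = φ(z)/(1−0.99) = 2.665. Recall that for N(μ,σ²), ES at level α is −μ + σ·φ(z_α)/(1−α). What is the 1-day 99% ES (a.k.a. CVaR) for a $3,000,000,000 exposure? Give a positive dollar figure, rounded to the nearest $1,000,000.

$254,000,000

ES = −(0.14%) + 3.23% × 2.665 = 8.468%.
On $3,000,000,000: 0.08468 × $3,000,000,000 = $254,040,000.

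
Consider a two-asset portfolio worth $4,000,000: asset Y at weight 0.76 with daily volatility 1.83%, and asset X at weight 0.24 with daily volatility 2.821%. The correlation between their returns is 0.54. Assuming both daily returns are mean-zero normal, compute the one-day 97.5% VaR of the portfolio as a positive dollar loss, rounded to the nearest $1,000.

$145,000

σ_p² = 0.76²·1.83² + 0.24²·2.821² + 2·0.54·0.76·0.24·1.83·2.821 = 3.4097 (%²).
σ_p = √3.4097 = 1.847%.
At 97.5%, z = 1.960.
VaR = 1.960 × 1.847% = 3.620%; on $4,000,000 that is $144,800.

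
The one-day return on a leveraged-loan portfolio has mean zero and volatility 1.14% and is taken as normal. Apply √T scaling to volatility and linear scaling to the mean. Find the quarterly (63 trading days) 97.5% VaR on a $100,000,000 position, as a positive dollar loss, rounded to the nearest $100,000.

At 97.5%, z = 1.960.
σ_{63d} = 1.14% × √63 = 9.048%.
VaR = 1.960 × 9.048% = 17.734%.
On $100,000,000: 0.17734 × $100,000,000 = $17,734,000.

$17,700,000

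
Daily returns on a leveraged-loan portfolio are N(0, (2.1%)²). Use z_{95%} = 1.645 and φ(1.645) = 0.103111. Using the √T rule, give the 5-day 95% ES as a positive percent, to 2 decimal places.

σ_{5d} = 2.1% × √5 = 4.696%.
ES multiplier = φ(z)/(1−α) = 0.103111/0.05 = 2.062.
ES = 4.696% × 2.062 = 9.683%.

9.68%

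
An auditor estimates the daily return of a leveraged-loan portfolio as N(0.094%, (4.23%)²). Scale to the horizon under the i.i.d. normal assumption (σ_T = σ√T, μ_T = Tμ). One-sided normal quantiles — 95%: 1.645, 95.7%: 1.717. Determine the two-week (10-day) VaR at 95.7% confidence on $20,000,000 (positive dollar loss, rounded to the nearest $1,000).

σ_{10d} = 4.23% × √10 = 13.376%; μ_{10d} = 10 × 0.094% = 0.940%.
VaR = −(0.940%) + 1.717 × 13.376% = 22.027%.
On $20,000,000: 0.22027 × $20,000,000 = $4,405,400.

$4,405,000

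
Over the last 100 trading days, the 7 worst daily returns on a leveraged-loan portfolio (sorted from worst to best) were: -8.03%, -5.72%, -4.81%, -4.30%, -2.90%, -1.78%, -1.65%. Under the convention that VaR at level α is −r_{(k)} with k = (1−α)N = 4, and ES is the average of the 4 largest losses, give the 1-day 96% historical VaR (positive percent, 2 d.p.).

4.30%

k = 4; the 4th lowest return is -4.30%, so VaR = 4.30%.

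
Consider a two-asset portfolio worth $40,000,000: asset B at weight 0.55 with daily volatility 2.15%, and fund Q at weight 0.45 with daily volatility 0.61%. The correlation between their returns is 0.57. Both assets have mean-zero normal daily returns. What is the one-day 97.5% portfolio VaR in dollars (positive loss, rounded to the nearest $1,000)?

$1,065,000

σ_p² = 0.55²·2.15² + 0.45²·0.61² + 2·0.57·0.55·0.45·2.15·0.61 = 1.8437 (%²).
σ_p = √1.8437 = 1.358%.
At 97.5%, z = 1.960.
VaR = 1.960 × 1.358% = 2.662%; on $40,000,000 that is $1,064,800.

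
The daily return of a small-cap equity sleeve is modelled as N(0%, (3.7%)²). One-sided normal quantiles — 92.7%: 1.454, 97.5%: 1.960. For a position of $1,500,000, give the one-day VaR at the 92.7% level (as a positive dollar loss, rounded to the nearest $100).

VaR = z·σ = 1.454 × 3.7% = 5.380%.
On $1,500,000: 0.05380 × $1,500,000 = $80,700.

$80,700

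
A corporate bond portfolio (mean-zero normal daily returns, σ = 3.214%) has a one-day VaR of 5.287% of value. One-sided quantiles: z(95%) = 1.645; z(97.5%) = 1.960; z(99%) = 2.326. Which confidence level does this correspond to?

95%

Implied z = VaR/σ = 5.287 / 3.214 = 1.645.
This matches z(95%) = 1.645.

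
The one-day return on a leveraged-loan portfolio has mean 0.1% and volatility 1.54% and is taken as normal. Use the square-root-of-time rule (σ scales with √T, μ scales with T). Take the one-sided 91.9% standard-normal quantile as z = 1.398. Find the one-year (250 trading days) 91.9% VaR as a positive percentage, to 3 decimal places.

σ_{250d} = 1.54% × √250 = 24.350%; μ_{250d} = 250 × 0.1% = 25.000%.
VaR = −(25.000%) + 1.398 × 24.350% = 9.041%.

9.041%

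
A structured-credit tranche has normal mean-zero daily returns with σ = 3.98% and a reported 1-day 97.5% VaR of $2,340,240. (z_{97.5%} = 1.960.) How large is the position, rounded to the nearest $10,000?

VaR as a fraction of value: z·σ = 1.960 × 3.98% = 7.8008%.
Position = $2,340,240 / 0.078008 = $30,000,000.

$30,000,000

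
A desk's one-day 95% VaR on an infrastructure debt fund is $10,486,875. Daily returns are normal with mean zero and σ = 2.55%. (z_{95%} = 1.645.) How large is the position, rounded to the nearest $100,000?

VaR as a fraction of value: z·σ = 1.645 × 2.55% = 4.19475%.
Position = $10,486,875 / 0.0419475 = $250,000,000.

$250,000,000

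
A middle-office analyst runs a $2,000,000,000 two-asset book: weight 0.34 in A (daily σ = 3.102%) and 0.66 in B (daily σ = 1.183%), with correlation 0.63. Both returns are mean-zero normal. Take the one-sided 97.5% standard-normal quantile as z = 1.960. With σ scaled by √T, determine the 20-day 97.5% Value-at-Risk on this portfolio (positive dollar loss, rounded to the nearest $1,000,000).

σ_p = √(0.34²·3.102² + 0.66²·1.183² + 2·0.63·0.34·0.66·3.102·1.183) = 1.661%.
σ_{20d} = 1.661% × √20 = 7.428%.
VaR = 1.960 × 7.428% = 14.559%; on $2,000,000,000 that is $291,180,000.

$291,000,000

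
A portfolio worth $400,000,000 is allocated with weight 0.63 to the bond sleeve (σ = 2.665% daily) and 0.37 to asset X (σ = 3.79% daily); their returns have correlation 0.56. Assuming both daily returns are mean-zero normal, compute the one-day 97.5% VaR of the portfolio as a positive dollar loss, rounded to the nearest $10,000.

$21,360,000

σ_p² = 0.63²·2.665² + 0.37²·3.79² + 2·0.56·0.63·0.37·2.665·3.79 = 7.4222 (%²).
σ_p = √7.4222 = 2.724%.
At 97.5%, z = 1.960.
VaR = 1.960 × 2.724% = 5.339%; on $400,000,000 that is $21,356,000.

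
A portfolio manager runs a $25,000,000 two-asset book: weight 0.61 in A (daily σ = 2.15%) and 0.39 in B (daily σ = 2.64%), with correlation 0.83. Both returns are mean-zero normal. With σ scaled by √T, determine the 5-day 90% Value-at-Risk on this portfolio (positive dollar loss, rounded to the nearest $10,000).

σ_p = √(0.61²·2.15² + 0.39²·2.64² + 2·0.83·0.61·0.39·2.15·2.64) = 2.241%.
σ_{5d} = 2.241% × √5 = 5.011%.
z(90%) = 1.282.
VaR = 1.282 × 5.011% = 6.424%; on $25,000,000 that is $1,606,000.

$1,610,000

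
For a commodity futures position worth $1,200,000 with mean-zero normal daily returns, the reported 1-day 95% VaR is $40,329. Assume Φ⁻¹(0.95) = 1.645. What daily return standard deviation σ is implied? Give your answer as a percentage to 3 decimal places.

2.043%

VaR as a fraction: $40,329 / $1,200,000 = 3.361%.
σ = VaR / z = 3.361% / 1.645 = 2.043%.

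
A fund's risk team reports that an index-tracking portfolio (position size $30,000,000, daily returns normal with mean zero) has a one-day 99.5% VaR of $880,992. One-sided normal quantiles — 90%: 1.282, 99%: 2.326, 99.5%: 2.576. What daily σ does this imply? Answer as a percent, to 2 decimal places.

VaR as a fraction: $880,992 / $30,000,000 = 2.937%.
σ = VaR / z = 2.937% / 2.576 = 1.140%.

1.14%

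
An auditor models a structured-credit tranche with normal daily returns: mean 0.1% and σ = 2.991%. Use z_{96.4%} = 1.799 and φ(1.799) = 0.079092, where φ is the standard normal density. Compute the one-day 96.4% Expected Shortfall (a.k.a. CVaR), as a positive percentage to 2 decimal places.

6.47%

Tail multiplier: φ(z)/(1−α) = 0.079092 / 0.036 = 2.197.
ES = −(0.1%) + 2.991% × 2.197 = 6.471%.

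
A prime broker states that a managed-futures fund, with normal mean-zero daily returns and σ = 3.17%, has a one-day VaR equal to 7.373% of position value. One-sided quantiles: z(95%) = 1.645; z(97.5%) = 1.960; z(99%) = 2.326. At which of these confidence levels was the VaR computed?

Implied z = VaR/σ = 7.373 / 3.17 = 2.326.
This matches z(99%) = 2.326.

99%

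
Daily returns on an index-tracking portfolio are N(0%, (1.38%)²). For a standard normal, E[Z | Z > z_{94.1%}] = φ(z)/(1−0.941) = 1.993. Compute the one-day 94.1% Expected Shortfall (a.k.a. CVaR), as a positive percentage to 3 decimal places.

2.750%

ES = 1.38% × 1.993 = 2.750%.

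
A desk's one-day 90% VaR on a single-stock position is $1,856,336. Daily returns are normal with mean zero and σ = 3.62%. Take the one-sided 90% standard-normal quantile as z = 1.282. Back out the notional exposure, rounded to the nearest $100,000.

VaR as a fraction of value: z·σ = 1.282 × 3.62% = 4.64084%.
Position = $1,856,336 / 0.0464084 = $40,000,000.

$40,000,000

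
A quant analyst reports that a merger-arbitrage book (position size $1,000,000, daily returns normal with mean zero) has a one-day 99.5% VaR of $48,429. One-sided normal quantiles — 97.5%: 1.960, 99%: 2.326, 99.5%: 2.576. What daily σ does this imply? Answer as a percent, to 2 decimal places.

1.88%

VaR as a fraction: $48,429 / $1,000,000 = 4.843%.
σ = VaR / z = 4.843% / 2.576 = 1.880%.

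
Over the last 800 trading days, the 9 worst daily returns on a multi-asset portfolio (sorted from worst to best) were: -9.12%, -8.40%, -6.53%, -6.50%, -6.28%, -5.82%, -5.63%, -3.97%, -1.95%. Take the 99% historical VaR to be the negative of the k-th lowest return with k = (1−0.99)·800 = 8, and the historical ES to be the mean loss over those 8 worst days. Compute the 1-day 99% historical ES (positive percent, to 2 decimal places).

The 8 worst returns sum to -52.25%.
ES = −(-52.25%) / 8 = 6.53125% ≈ 6.53%.

6.53%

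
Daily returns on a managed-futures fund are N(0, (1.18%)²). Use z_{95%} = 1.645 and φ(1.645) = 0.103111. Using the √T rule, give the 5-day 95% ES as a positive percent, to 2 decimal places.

5.44%

σ_{5d} = 1.18% × √5 = 2.639%.
ES multiplier = φ(z)/(1−α) = 0.103111/0.05 = 2.062.
ES = 2.639% × 2.062 = 5.442%.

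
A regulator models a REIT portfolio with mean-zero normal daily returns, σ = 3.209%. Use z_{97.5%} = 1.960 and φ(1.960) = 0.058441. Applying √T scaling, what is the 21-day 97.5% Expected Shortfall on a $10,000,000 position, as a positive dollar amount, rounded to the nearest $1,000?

σ_{21d} = 3.209% × √21 = 14.705%.
ES multiplier = φ(z)/(1−α) = 0.058441/0.025 = 2.338.
ES = 14.705% × 2.338 = 34.380%; on $10,000,000: $3,438,000.

$3,438,000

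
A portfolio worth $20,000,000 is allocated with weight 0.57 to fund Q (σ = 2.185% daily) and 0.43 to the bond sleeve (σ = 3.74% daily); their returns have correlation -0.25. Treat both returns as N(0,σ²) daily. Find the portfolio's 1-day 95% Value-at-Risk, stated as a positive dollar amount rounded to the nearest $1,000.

σ_p² = 0.57²·2.185² + 0.43²·3.74² + 2·-0.25·0.57·0.43·2.185·3.74 = 3.1360 (%²).
σ_p = √3.1360 = 1.771%.
At 95%, z = 1.645.
VaR = 1.645 × 1.771% = 2.913%; on $20,000,000 that is $582,600.

$583,000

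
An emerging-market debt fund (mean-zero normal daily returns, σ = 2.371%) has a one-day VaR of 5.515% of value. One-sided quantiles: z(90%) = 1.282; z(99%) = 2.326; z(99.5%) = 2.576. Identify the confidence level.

99%

Implied z = VaR/σ = 5.515 / 2.371 = 2.326.
This matches z(99%) = 2.326.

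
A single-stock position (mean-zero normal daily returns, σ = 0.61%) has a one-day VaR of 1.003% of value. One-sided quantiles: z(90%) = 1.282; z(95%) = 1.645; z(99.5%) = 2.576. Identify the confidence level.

Implied z = VaR/σ = 1.003 / 0.61 = 1.644.
This matches z(95%) = 1.645.

95%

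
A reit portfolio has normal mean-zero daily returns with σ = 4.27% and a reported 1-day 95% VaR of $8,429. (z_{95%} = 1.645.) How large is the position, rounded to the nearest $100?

$120,000

VaR as a fraction of value: z·σ = 1.645 × 4.27% = 7.02415%.
Position = $8,429 / 0.0702415 = $120,000.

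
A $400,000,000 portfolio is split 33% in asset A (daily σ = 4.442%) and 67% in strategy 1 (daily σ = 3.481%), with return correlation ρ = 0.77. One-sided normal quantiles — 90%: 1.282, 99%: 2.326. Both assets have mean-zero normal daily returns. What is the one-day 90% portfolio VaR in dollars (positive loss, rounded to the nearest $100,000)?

σ_p² = 0.33²·4.442² + 0.67²·3.481² + 2·0.77·0.33·0.67·4.442·3.481 = 12.8532 (%²).
σ_p = √12.8532 = 3.585%.
VaR = 1.282 × 3.585% = 4.596%; on $400,000,000 that is $18,384,000.

$18,400,000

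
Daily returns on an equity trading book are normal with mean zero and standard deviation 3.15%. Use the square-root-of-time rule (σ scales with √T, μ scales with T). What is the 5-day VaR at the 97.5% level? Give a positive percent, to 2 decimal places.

At 97.5%, z = 1.960.
σ_{5d} = 3.15% × √5 = 7.044%.
VaR = 1.960 × 7.044% = 13.806%.

13.81%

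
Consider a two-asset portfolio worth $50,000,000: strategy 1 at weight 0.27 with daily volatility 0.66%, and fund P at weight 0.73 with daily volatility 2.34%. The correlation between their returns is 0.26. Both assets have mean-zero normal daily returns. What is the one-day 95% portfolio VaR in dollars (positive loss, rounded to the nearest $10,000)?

$1,450,000

σ_p² = 0.27²·0.66² + 0.73²·2.34² + 2·0.26·0.27·0.73·0.66·2.34 = 3.1080 (%²).
σ_p = √3.1080 = 1.763%.
At 95%, z = 1.645.
VaR = 1.645 × 1.763% = 2.900%; on $50,000,000 that is $1,450,000.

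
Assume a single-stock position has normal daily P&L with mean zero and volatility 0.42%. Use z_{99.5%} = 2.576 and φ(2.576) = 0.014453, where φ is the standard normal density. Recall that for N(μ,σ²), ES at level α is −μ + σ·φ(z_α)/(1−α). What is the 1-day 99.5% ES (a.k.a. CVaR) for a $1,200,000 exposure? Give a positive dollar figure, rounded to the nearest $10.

Tail multiplier: φ(z)/(1−α) = 0.014453 / 0.005 = 2.891.
ES = 0.42% × 2.891 = 1.214%.
On $1,200,000: 0.01214 × $1,200,000 = $14,568.

$14,570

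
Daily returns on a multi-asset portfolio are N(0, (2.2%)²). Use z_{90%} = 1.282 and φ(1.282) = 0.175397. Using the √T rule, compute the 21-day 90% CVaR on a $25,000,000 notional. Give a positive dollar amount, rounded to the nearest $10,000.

$4,420,000

σ_{21d} = 2.2% × √21 = 10.082%.
ES multiplier = φ(z)/(1−α) = 0.175397/0.1 = 1.754.
ES = 10.082% × 1.754 = 17.684%; on $25,000,000: $4,421,000.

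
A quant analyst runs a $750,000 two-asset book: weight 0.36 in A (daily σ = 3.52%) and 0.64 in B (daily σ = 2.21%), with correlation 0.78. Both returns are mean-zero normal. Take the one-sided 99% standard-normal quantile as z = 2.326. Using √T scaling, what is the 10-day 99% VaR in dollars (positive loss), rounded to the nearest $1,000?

σ_p = √(0.36²·3.52² + 0.64²·2.21² + 2·0.78·0.36·0.64·3.52·2.21) = 2.530%.
σ_{10d} = 2.530% × √10 = 8.001%.
VaR = 2.326 × 8.001% = 18.610%; on $750,000 that is $139,575.

$140,000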